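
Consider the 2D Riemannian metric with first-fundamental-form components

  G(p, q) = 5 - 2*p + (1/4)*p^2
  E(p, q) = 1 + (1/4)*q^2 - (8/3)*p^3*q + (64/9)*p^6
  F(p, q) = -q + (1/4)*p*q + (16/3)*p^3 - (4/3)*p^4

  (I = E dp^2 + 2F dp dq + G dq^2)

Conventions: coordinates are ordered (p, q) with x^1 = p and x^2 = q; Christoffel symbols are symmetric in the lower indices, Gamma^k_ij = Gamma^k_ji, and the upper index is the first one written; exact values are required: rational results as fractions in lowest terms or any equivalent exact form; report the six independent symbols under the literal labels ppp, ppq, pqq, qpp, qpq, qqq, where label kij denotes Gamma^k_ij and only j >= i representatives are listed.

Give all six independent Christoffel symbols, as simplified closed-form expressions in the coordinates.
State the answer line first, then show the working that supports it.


Answer: Gamma_ppp = (768*p^5 - 144*p^2*q)/(256*p^6 - 96*p^3*q + 9*p^2 - 72*p + 9*q^2 + 180), Gamma_ppq = (-48*p^3 + 9*q)/(256*p^6 - 96*p^3*q + 9*p^2 - 72*p + 9*q^2 + 180), Gamma_pqq = 0, Gamma_qpp = (-144*p^3 + 576*p^2)/(256*p^6 - 96*p^3*q + 9*p^2 - 72*p + 9*q^2 + 180), Gamma_qpq = (9*p - 36)/(256*p^6 - 96*p^3*q + 9*p^2 - 72*p + 9*q^2 + 180), Gamma_qqq = 0

E = 1 + (1/4)*q^2 - (8/3)*p^3*q + (64/9)*p^6; F = -q + (1/4)*p*q + (16/3)*p^3 - (4/3)*p^4; G = 5 - 2*p + (1/4)*p^2
Gamma^k_ij = (1/2) g^{kl} (d_i g_jl + d_j g_il - d_l g_ij), with g^inv = (1/(EG-F^2)) [[G, -F], [-F, E]]
first partials: E_p = -8*p^2*q + (128/3)*p^5, E_q = (1/2)*q - (8/3)*p^3, F_p = (1/4)*q + 16*p^2 - (16/3)*p^3, F_q = -1 + (1/4)*p, G_p = -2 + (1/2)*p, G_q = 0
D = EG - F^2 = 5 - 2*p + (1/4)*q^2 + (1/4)*p^2 - (8/3)*p^3*q + (64/9)*p^6
expanded: Gamma^p_pp = (G E_p - 2F F_p + F E_q)/(2D), Gamma^p_pq = (G E_q - F G_p)/(2D), Gamma^p_qq = (2G F_q - G G_p - F G_q)/(2D), Gamma^q_pp = (2E F_p - E E_q - F E_p)/(2D), Gamma^q_pq = (E G_p - F E_q)/(2D), Gamma^q_qq = (E G_q - 2F F_q + F G_p)/(2D); substitute and cancel common factors


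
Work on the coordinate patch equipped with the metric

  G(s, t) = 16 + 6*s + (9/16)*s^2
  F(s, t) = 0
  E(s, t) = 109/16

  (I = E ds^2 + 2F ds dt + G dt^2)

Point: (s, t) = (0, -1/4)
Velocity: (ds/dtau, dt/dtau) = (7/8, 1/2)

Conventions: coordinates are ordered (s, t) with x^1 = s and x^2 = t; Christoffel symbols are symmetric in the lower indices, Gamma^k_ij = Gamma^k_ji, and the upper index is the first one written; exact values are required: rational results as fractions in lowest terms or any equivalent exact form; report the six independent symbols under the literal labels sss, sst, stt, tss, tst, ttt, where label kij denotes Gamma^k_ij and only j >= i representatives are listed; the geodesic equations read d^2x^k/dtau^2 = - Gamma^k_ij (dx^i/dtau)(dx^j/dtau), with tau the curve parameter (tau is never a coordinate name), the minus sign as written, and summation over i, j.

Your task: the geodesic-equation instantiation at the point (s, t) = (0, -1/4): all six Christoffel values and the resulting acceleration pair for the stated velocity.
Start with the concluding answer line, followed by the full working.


Answer: Gamma_sss = 0, Gamma_sst = 0, Gamma_stt = -48/109, Gamma_tss = 0, Gamma_tst = 3/16, Gamma_ttt = 0; accelerations (d^2s/dtau^2, d^2t/dtau^2) = (12/109, -21/128)

E = 109/16, F = 0, G = 16 at the point
E_s = 0, E_t = 0, F_s = 0, F_t = 0, G_s = 6, G_t = 0
EG - F^2 = 109;  g^inv = (1/109) * [[16, 0], [0, 109/16]]
first-kind symbols [ij,l] = (1/2)(d_i g_jl + d_j g_il - d_l g_ij): [ss,s] = E_s/2 = 0, [ss,t] = F_s - E_t/2 = 0, [st,s] = E_t/2 = 0, [st,t] = G_s/2 = 3, [tt,s] = F_t - G_s/2 = -3, [tt,t] = G_t/2 = 0
Gamma^s_ij = (G*[ij,s] - F*[ij,t])/(EG - F^2), Gamma^t_ij = (E*[ij,t] - F*[ij,s])/(EG - F^2)
Gamma_sss = 0, Gamma_sst = 0, Gamma_stt = -48/109, Gamma_tss = 0, Gamma_tst = 3/16, Gamma_ttt = 0
d^2s/dtau^2 = -(Gamma_sss*(7/8)^2 + 2*Gamma_sst*(7/8)*(1/2) + Gamma_stt*(1/2)^2) = 12/109
d^2t/dtau^2 = -(Gamma_tss*(7/8)^2 + 2*Gamma_tst*(7/8)*(1/2) + Gamma_ttt*(1/2)^2) = -21/128


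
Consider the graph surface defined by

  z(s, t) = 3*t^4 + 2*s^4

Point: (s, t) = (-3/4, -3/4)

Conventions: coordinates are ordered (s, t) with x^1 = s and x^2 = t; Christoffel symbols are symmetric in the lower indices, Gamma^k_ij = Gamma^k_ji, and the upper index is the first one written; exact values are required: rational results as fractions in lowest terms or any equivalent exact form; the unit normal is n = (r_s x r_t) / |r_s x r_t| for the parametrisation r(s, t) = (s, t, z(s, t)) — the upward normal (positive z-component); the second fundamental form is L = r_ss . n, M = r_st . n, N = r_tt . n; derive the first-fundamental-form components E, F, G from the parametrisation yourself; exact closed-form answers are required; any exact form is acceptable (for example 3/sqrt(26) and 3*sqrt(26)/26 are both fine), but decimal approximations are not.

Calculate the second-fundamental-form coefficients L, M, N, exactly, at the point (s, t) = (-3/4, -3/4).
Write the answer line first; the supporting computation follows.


Answer: L = 216*sqrt(9733)/9733, M = 0, N = 324*sqrt(9733)/9733

z_s = -27/8, z_t = -81/16, z_ss = 27/2, z_st = 0, z_tt = 81/4
E = 793/64, F = 2187/128, G = 6817/256; answer radicand W^2 = 9733/256
unnormalised second-form numerators: l = 27/2, m = 0, n = 81/4; L = l/sqrt(9733/256), and similarly M = m/sqrt(W^2), N = n/sqrt(W^2)


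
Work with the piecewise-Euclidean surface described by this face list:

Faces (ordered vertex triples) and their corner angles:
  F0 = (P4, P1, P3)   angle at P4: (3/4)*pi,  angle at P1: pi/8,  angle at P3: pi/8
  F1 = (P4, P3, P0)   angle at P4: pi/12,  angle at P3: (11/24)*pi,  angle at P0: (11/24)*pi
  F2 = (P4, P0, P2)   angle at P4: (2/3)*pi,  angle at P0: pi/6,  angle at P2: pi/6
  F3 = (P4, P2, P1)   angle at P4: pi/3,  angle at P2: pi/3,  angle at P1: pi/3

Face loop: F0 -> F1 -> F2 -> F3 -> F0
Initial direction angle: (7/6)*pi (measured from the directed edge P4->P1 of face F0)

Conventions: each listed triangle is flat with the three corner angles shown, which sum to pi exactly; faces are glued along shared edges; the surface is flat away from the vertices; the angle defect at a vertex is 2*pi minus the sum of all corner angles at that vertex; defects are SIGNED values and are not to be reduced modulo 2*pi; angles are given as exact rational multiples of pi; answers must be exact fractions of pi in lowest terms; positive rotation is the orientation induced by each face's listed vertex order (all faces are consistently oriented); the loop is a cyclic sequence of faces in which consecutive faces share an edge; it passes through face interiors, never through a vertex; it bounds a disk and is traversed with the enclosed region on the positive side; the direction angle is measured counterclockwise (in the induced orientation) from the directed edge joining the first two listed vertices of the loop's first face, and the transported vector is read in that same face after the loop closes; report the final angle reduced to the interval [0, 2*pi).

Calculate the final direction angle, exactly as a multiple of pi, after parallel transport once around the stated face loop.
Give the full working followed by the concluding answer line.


enclosed vertex P4: corner angles sum to (11/6)*pi, defect = 2*pi - (11/6)*pi = pi/6
adding the enclosed defects to the starting angle (mod 2*pi, induced orientation) gives the holonomy
final angle = (7/6)*pi + pi/6 = (4/3)*pi (mod 2*pi)

Answer: final direction angle = (4/3)*pi


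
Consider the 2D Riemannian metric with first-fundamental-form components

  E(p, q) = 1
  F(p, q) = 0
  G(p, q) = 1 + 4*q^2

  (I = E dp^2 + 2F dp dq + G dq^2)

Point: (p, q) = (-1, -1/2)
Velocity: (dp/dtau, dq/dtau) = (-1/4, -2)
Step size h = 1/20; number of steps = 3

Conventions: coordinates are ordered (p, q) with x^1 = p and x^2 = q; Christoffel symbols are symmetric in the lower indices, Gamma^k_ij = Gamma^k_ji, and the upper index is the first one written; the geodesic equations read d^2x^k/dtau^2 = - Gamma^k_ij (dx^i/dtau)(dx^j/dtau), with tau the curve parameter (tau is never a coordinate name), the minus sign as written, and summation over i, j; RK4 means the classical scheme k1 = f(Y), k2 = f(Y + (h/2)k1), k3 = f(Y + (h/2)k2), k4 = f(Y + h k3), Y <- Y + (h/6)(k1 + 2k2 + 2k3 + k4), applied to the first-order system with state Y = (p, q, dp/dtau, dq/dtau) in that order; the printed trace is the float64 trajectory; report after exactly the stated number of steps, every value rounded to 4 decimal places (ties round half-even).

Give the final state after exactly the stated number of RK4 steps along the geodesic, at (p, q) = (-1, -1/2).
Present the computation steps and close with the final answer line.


f(Y) = (dp/dtau, dq/dtau, -Gamma^p_ij Y'^i Y'^j, -Gamma^q_ij Y'^i Y'^j) with the Gammas evaluated at the stage position; h = 0.050000; intermediate values shown to 6 dp
step 0: p = -1.0000, q = -0.5000, dp/dtau = -0.2500, dq/dtau = -2.0000
step 1:
  k1: at (p, q) = (-1.000000, -0.500000), (dp/dtau, dq/dtau) = (-0.250000, -2.000000); Gamma_ppp = 0.000000, Gamma_ppq = 0.000000, Gamma_pqq = 0.000000, Gamma_qpp = 0.000000, Gamma_qpq = 0.000000, Gamma_qqq = -1.000000; k1 = (-0.250000, -2.000000, 0.000000, 4.000000)
  k2: at (p, q) = (-1.006250, -0.550000), (dp/dtau, dq/dtau) = (-0.250000, -1.900000); Gamma_ppp = 0.000000, Gamma_ppq = 0.000000, Gamma_pqq = 0.000000, Gamma_qpp = 0.000000, Gamma_qpq = 0.000000, Gamma_qqq = -0.995475; k2 = (-0.250000, -1.900000, 0.000000, 3.593665)
  k3: at (p, q) = (-1.006250, -0.547500), (dp/dtau, dq/dtau) = (-0.250000, -1.910158); Gamma_ppp = 0.000000, Gamma_ppq = 0.000000, Gamma_pqq = 0.000000, Gamma_qpp = 0.000000, Gamma_qpq = 0.000000, Gamma_qqq = -0.995896; k3 = (-0.250000, -1.910158, 0.000000, 3.633730)
  k4: at (p, q) = (-1.012500, -0.595508), (dp/dtau, dq/dtau) = (-0.250000, -1.818313); Gamma_ppp = 0.000000, Gamma_ppq = 0.000000, Gamma_pqq = 0.000000, Gamma_qpp = 0.000000, Gamma_qpq = 0.000000, Gamma_qqq = -0.984913; k4 = (-0.250000, -1.818313, 0.000000, 3.256384)
  Y <- Y + (h/6)(k1 + 2k2 + 2k3 + k4): p = -1.0125, q = -0.5953, dp/dtau = -0.2500, dq/dtau = -1.8191
step 2:
  k1: at (p, q) = (-1.012500, -0.595322), (dp/dtau, dq/dtau) = (-0.250000, -1.819074); Gamma_ppp = 0.000000, Gamma_ppq = 0.000000, Gamma_pqq = 0.000000, Gamma_qpp = 0.000000, Gamma_qpq = 0.000000, Gamma_qqq = -0.984967; k1 = (-0.250000, -1.819074, 0.000000, 3.259283)
  k2: at (p, q) = (-1.018750, -0.640799), (dp/dtau, dq/dtau) = (-0.250000, -1.737591); Gamma_ppp = 0.000000, Gamma_ppq = 0.000000, Gamma_pqq = 0.000000, Gamma_qpp = 0.000000, Gamma_qpq = 0.000000, Gamma_qqq = -0.969992; k2 = (-0.250000, -1.737591, 0.000000, 2.928622)
  k3: at (p, q) = (-1.018750, -0.638762), (dp/dtau, dq/dtau) = (-0.250000, -1.745858); Gamma_ppp = 0.000000, Gamma_ppq = 0.000000, Gamma_pqq = 0.000000, Gamma_qpp = 0.000000, Gamma_qpq = 0.000000, Gamma_qqq = -0.970738; k3 = (-0.250000, -1.745858, 0.000000, 2.958829)
  k4: at (p, q) = (-1.025000, -0.682615), (dp/dtau, dq/dtau) = (-0.250000, -1.671132); Gamma_ppp = 0.000000, Gamma_ppq = 0.000000, Gamma_pqq = 0.000000, Gamma_qpp = 0.000000, Gamma_qpq = 0.000000, Gamma_qqq = -0.953422; k4 = (-0.250000, -1.671132, 0.000000, 2.662605)
  Y <- Y + (h/6)(k1 + 2k2 + 2k3 + k4): p = -1.0250, q = -0.6825, dp/dtau = -0.2500, dq/dtau = -1.6716
step 3:
  k1: at (p, q) = (-1.025000, -0.682464), (dp/dtau, dq/dtau) = (-0.250000, -1.671600); Gamma_ppp = 0.000000, Gamma_ppq = 0.000000, Gamma_pqq = 0.000000, Gamma_qpp = 0.000000, Gamma_qpq = 0.000000, Gamma_qqq = -0.953485; k1 = (-0.250000, -1.671600, 0.000000, 2.664274)
  k2: at (p, q) = (-1.031250, -0.724254), (dp/dtau, dq/dtau) = (-0.250000, -1.604993); Gamma_ppp = 0.000000, Gamma_ppq = 0.000000, Gamma_pqq = 0.000000, Gamma_qpp = 0.000000, Gamma_qpq = 0.000000, Gamma_qqq = -0.935071; k2 = (-0.250000, -1.604993, 0.000000, 2.408748)
  k3: at (p, q) = (-1.031250, -0.722589), (dp/dtau, dq/dtau) = (-0.250000, -1.611382); Gamma_ppp = 0.000000, Gamma_ppq = 0.000000, Gamma_pqq = 0.000000, Gamma_qpp = 0.000000, Gamma_qpq = 0.000000, Gamma_qqq = -0.935832; k3 = (-0.250000, -1.611382, 0.000000, 2.429936)
  k4: at (p, q) = (-1.037500, -0.763034), (dp/dtau, dq/dtau) = (-0.250000, -1.550103); Gamma_ppp = 0.000000, Gamma_ppq = 0.000000, Gamma_pqq = 0.000000, Gamma_qpp = 0.000000, Gamma_qpq = 0.000000, Gamma_qqq = -0.916865; k4 = (-0.250000, -1.550103, 0.000000, 2.203062)
  Y <- Y + (h/6)(k1 + 2k2 + 2k3 + k4): p = -1.0375, q = -0.7629, dp/dtau = -0.2500, dq/dtau = -1.5504

Answer: p = -1.0375, q = -0.7629, dp/dtau = -0.2500, dq/dtau = -1.5504


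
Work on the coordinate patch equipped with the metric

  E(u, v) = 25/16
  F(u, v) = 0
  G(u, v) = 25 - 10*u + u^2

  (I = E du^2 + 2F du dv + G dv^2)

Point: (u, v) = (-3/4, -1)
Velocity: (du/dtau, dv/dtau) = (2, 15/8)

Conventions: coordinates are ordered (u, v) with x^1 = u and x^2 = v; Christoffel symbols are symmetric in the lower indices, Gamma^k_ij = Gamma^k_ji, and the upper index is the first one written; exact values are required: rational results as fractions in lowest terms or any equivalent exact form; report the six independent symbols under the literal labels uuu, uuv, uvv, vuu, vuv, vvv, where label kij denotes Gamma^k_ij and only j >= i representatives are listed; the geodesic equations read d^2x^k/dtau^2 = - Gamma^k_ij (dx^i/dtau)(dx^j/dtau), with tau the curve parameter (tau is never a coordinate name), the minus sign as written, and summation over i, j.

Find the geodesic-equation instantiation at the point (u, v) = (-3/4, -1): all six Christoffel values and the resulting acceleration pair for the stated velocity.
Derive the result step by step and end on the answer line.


E = 25/16, F = 0, G = 529/16 at the point
E_u = 0, E_v = 0, F_u = 0, F_v = 0, G_u = -23/2, G_v = 0
EG - F^2 = 13225/256;  g^inv = (256/13225) * [[529/16, 0], [0, 25/16]]
first-kind symbols [ij,l] = (1/2)(d_i g_jl + d_j g_il - d_l g_ij): [uu,u] = E_u/2 = 0, [uu,v] = F_u - E_v/2 = 0, [uv,u] = E_v/2 = 0, [uv,v] = G_u/2 = -23/4, [vv,u] = F_v - G_u/2 = 23/4, [vv,v] = G_v/2 = 0
Gamma^u_ij = (G*[ij,u] - F*[ij,v])/(EG - F^2), Gamma^v_ij = (E*[ij,v] - F*[ij,u])/(EG - F^2)
Gamma_uuu = 0, Gamma_uuv = 0, Gamma_uvv = 92/25, Gamma_vuu = 0, Gamma_vuv = -4/23, Gamma_vvv = 0
d^2u/dtau^2 = -(Gamma_uuu*(2)^2 + 2*Gamma_uuv*(2)*(15/8) + Gamma_uvv*(15/8)^2) = -207/16
d^2v/dtau^2 = -(Gamma_vuu*(2)^2 + 2*Gamma_vuv*(2)*(15/8) + Gamma_vvv*(15/8)^2) = 30/23

Answer: Gamma_uuu = 0, Gamma_uuv = 0, Gamma_uvv = 92/25, Gamma_vuu = 0, Gamma_vuv = -4/23, Gamma_vvv = 0; accelerations (d^2u/dtau^2, d^2v/dtau^2) = (-207/16, 30/23)


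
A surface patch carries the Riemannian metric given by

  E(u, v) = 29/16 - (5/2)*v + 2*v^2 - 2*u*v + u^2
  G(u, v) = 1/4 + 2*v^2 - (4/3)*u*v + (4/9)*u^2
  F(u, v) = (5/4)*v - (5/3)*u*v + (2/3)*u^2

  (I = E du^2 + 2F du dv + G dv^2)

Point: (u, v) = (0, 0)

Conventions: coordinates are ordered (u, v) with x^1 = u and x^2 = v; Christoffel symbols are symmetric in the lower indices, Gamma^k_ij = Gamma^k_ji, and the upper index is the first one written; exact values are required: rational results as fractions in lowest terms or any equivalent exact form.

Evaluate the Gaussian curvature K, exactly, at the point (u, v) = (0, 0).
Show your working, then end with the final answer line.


E = 29/16, F = 0, G = 1/4, EG - F^2 = 29/64 at the point
E_u = 0, E_v = -5/2, F_u = 0, F_v = 5/4, G_u = 0, G_v = 0
E_vv = 4, F_uv = -5/3, G_uu = 8/9
Apply the Brioschi formula K = (det M1 - det M2)/(EG - F^2)^2 over the derivative matrices of E, F, G.
M1 = [[-E_vv/2 + F_uv - G_uu/2, E_u/2, F_u - E_v/2], [F_v - G_u/2, E, F], [G_v/2, F, G]] = [[-37/9, 0, 5/4], [5/4, 29/16, 0], [0, 0, 1/4]]; det M1 = -1073/576
M2 = [[0, E_v/2, G_u/2], [E_v/2, E, F], [G_u/2, F, G]] = [[0, -5/4, 0], [-5/4, 29/16, 0], [0, 0, 1/4]]; det M2 = -25/64
det M1 - det M2 = -53/36; K = -53/36 / (29/64)^2 = -54272/7569

Answer: K = -54272/7569


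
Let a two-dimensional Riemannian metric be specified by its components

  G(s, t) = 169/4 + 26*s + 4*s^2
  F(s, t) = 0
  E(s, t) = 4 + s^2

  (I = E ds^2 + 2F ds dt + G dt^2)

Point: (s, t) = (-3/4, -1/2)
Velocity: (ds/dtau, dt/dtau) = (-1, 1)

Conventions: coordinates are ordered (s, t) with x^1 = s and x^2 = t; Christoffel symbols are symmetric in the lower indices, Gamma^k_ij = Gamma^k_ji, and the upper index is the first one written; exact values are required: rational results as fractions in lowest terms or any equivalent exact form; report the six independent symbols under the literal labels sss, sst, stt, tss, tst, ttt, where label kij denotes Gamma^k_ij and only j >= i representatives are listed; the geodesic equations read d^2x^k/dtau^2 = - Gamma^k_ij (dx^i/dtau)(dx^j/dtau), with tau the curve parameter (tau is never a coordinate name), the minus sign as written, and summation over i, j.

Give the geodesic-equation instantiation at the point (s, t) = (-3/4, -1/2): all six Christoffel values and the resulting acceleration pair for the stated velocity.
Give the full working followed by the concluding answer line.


E = 73/16, F = 0, G = 25 at the point
E_s = -3/2, E_t = 0, F_s = 0, F_t = 0, G_s = 20, G_t = 0
EG - F^2 = 1825/16;  g^inv = (16/1825) * [[25, 0], [0, 73/16]]
first-kind symbols [ij,l] = (1/2)(d_i g_jl + d_j g_il - d_l g_ij): [ss,s] = E_s/2 = -3/4, [ss,t] = F_s - E_t/2 = 0, [st,s] = E_t/2 = 0, [st,t] = G_s/2 = 10, [tt,s] = F_t - G_s/2 = -10, [tt,t] = G_t/2 = 0
Gamma^s_ij = (G*[ij,s] - F*[ij,t])/(EG - F^2), Gamma^t_ij = (E*[ij,t] - F*[ij,s])/(EG - F^2)
Gamma_sss = -12/73, Gamma_sst = 0, Gamma_stt = -160/73, Gamma_tss = 0, Gamma_tst = 2/5, Gamma_ttt = 0
d^2s/dtau^2 = -(Gamma_sss*(-1)^2 + 2*Gamma_sst*(-1)*(1) + Gamma_stt*(1)^2) = 172/73
d^2t/dtau^2 = -(Gamma_tss*(-1)^2 + 2*Gamma_tst*(-1)*(1) + Gamma_ttt*(1)^2) = 4/5

Answer: Gamma_sss = -12/73, Gamma_sst = 0, Gamma_stt = -160/73, Gamma_tss = 0, Gamma_tst = 2/5, Gamma_ttt = 0; accelerations (d^2s/dtau^2, d^2t/dtau^2) = (172/73, 4/5)


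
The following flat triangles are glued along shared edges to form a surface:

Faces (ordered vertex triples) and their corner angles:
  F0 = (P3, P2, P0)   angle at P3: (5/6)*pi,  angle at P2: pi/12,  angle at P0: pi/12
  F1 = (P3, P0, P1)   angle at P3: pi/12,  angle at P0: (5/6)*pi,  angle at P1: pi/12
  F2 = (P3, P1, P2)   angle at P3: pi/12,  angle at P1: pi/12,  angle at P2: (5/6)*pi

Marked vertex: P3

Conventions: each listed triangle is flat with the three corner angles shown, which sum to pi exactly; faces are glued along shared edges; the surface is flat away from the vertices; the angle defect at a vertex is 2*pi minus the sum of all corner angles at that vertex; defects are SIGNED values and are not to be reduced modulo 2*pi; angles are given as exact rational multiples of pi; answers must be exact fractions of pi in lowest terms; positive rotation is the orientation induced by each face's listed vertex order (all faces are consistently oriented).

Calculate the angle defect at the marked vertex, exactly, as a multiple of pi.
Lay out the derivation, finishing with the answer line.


Sum of corner angles at P3: pi
defect = 2*pi - pi

Answer: defect(P3) = pi


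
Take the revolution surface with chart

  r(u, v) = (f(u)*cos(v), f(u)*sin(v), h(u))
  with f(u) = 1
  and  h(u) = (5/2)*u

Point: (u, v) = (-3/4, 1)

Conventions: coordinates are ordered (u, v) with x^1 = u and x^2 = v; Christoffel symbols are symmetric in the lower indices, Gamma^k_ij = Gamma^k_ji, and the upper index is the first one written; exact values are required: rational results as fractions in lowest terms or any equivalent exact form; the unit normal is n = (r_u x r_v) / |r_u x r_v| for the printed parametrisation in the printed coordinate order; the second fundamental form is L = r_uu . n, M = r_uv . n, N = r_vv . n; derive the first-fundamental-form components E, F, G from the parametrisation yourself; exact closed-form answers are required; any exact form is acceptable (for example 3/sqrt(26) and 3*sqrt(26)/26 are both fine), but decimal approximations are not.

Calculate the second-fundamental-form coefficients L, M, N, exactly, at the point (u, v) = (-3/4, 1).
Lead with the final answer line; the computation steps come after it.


Answer: L = 0, M = 0, N = 1

f = 1, f' = 0, f'' = 0, h' = 5/2, h'' = 0
E = 25/4, F = 0, G = 1; answer radicand W^2 = 25/4
unnormalised second-form numerators: l = 0, m = 0, n = 5/2; L = l/sqrt(25/4), and similarly M = m/sqrt(W^2), N = n/sqrt(W^2)


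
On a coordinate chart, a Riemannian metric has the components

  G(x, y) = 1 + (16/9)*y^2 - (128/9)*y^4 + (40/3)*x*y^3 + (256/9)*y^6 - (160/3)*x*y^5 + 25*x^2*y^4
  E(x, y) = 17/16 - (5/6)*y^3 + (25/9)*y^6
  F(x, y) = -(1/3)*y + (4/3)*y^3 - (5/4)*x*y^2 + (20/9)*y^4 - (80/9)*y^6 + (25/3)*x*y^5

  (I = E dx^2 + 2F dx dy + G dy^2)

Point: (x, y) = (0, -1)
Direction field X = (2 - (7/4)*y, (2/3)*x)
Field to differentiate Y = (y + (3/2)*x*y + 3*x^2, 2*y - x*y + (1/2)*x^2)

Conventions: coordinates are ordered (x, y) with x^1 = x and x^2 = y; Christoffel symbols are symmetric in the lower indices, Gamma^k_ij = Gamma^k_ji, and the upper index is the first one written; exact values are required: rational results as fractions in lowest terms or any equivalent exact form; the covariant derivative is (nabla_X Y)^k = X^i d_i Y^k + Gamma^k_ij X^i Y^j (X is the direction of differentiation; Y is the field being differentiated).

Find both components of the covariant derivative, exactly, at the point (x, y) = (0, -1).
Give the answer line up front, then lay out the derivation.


Answer: (nabla_X Y)^x = -51165/23816, (nabla_X Y)^y = -41745/11908

E = 673/144, F = -23/3, G = 17 at the point
E_x = 0, E_y = -115/6, F_x = -115/12, F_y = 433/9, G_x = 40, G_y = -352/3
EG - F^2 = 2977/144;  g^inv = (144/2977) * [[17, 23/3], [23/3, 673/144]]
first-kind symbols [ij,l] = (1/2)(d_i g_jl + d_j g_il - d_l g_ij): [xx,x] = E_x/2 = 0, [xx,y] = F_x - E_y/2 = 0, [xy,x] = E_y/2 = -115/12, [xy,y] = G_x/2 = 20, [yy,x] = F_y - G_x/2 = 253/9, [yy,y] = G_y/2 = -176/3
Gamma^x_ij = (G*[ij,x] - F*[ij,y])/(EG - F^2), Gamma^y_ij = (E*[ij,y] - F*[ij,x])/(EG - F^2)
Gamma_xxx = 0, Gamma_xxy = -1380/2977, Gamma_xyy = 4048/2977, Gamma_yxx = 0, Gamma_yxy = 2880/2977, Gamma_yyy = -8448/2977
X = (15/4, 0), Y = (-1, -2) at the point


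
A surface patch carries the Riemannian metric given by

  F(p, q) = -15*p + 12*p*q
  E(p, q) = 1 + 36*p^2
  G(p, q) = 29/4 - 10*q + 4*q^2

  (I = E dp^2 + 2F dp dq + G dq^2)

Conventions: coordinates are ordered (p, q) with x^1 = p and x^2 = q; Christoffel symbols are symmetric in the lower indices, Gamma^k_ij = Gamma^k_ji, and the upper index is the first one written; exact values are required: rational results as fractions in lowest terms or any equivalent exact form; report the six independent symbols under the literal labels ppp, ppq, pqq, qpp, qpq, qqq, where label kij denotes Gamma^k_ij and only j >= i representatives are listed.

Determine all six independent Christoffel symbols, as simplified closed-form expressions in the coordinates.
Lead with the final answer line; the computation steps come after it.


Answer: Gamma_ppp = 144*p/(144*p^2 + 16*q^2 - 40*q + 29), Gamma_ppq = 0, Gamma_pqq = 48*p/(144*p^2 + 16*q^2 - 40*q + 29), Gamma_qpp = (48*q - 60)/(144*p^2 + 16*q^2 - 40*q + 29), Gamma_qpq = 0, Gamma_qqq = (16*q - 20)/(144*p^2 + 16*q^2 - 40*q + 29)

E = 1 + 36*p^2; F = -15*p + 12*p*q; G = 29/4 - 10*q + 4*q^2
Gamma^k_ij = (1/2) g^{kl} (d_i g_jl + d_j g_il - d_l g_ij), with g^inv = (1/(EG-F^2)) [[G, -F], [-F, E]]
first partials: E_p = 72*p, E_q = 0, F_p = -15 + 12*q, F_q = 12*p, G_p = 0, G_q = -10 + 8*q
D = EG - F^2 = 29/4 - 10*q + 4*q^2 + 36*p^2
expanded: Gamma^p_pp = (G E_p - 2F F_p + F E_q)/(2D), Gamma^p_pq = (G E_q - F G_p)/(2D), Gamma^p_qq = (2G F_q - G G_p - F G_q)/(2D), Gamma^q_pp = (2E F_p - E E_q - F E_p)/(2D), Gamma^q_pq = (E G_p - F E_q)/(2D), Gamma^q_qq = (E G_q - 2F F_q + F G_p)/(2D); substitute and cancel common factors


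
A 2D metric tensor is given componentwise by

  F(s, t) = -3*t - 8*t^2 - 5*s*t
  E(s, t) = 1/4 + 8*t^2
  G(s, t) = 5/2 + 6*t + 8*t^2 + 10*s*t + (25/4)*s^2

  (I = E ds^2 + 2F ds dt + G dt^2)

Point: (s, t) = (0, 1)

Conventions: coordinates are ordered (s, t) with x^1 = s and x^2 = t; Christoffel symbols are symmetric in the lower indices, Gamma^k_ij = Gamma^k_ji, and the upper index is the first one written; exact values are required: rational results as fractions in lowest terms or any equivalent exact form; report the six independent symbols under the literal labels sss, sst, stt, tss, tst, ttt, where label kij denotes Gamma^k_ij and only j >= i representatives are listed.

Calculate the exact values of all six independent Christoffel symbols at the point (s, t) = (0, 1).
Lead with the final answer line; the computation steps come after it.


Answer: Gamma_sss = -104/11, Gamma_sst = 136/11, Gamma_stt = -200/11, Gamma_tss = -78/11, Gamma_tst = 94/11, Gamma_ttt = -126/11

E = 33/4, F = -11, G = 33/2 at the point
E_s = 0, E_t = 16, F_s = -5, F_t = -19, G_s = 10, G_t = 22
EG - F^2 = 121/8;  g^inv = (8/121) * [[33/2, 11], [11, 33/4]]
first-kind symbols [ij,l] = (1/2)(d_i g_jl + d_j g_il - d_l g_ij): [ss,s] = E_s/2 = 0, [ss,t] = F_s - E_t/2 = -13, [st,s] = E_t/2 = 8, [st,t] = G_s/2 = 5, [tt,s] = F_t - G_s/2 = -24, [tt,t] = G_t/2 = 11
Gamma^s_ij = (G*[ij,s] - F*[ij,t])/(EG - F^2), Gamma^t_ij = (E*[ij,t] - F*[ij,s])/(EG - F^2)


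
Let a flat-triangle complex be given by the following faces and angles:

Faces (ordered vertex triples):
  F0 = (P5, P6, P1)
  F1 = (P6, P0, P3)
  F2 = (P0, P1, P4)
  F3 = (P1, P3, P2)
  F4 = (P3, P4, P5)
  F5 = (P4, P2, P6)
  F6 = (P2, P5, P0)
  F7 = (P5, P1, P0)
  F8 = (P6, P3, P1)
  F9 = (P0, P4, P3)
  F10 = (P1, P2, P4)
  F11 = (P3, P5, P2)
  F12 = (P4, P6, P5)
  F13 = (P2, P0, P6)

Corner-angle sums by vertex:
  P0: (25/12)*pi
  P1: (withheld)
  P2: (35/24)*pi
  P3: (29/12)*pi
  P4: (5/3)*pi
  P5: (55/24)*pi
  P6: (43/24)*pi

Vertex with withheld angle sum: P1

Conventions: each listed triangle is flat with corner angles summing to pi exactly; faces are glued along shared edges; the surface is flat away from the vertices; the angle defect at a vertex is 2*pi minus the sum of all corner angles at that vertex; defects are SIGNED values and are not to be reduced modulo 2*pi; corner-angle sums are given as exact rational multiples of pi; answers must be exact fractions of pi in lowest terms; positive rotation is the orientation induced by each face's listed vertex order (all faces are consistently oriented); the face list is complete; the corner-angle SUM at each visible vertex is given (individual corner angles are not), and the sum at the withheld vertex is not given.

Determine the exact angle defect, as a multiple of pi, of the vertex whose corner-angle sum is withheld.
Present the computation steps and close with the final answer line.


V = 7, E = 21, F = 14; chi = V - E + F = 0
Gauss-Bonnet: total defect = 2*pi*chi = 0; visible defects sum to (7/24)*pi

Answer: defect(P1) = (-7/24)*pi


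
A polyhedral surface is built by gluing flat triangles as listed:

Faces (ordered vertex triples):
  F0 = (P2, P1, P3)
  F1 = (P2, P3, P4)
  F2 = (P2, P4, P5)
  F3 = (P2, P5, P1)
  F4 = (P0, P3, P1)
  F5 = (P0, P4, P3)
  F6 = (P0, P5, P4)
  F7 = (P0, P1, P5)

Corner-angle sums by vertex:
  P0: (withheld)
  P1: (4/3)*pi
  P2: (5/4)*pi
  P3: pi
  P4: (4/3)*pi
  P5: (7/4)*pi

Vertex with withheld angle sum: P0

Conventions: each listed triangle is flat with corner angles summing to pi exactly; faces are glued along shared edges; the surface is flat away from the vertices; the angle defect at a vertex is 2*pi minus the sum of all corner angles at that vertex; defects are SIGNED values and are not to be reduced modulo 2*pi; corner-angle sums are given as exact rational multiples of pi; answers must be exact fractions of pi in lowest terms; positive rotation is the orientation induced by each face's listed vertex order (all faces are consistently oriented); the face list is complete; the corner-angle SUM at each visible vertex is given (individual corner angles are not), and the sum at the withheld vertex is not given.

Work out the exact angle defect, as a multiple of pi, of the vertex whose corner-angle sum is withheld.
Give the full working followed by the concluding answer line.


V = 6, E = 12, F = 8; chi = V - E + F = 2
Gauss-Bonnet: total defect = 2*pi*chi = 4*pi; visible defects sum to (10/3)*pi

Answer: defect(P0) = (2/3)*pi


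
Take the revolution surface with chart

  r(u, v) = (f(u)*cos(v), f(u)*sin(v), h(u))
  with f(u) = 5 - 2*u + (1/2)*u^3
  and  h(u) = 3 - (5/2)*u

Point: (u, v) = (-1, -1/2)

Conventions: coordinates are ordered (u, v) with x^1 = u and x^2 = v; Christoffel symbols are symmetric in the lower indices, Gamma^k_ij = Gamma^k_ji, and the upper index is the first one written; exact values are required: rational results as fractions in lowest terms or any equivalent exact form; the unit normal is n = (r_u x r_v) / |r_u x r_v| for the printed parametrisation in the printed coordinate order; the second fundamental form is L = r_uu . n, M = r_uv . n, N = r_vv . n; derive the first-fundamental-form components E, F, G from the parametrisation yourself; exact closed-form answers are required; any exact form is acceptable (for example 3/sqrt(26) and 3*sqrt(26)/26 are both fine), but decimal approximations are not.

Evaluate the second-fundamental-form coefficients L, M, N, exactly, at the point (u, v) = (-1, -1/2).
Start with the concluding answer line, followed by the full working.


Answer: L = -15*sqrt(26)/26, M = 0, N = -5*sqrt(26)/4

f = 13/2, f' = -1/2, f'' = -3, h' = -5/2, h'' = 0
E = 13/2, F = 0, G = 169/4; answer radicand W^2 = 13/2
unnormalised second-form numerators: l = -15/2, m = 0, n = -65/4; L = l/sqrt(13/2), and similarly M = m/sqrt(W^2), N = n/sqrt(W^2)


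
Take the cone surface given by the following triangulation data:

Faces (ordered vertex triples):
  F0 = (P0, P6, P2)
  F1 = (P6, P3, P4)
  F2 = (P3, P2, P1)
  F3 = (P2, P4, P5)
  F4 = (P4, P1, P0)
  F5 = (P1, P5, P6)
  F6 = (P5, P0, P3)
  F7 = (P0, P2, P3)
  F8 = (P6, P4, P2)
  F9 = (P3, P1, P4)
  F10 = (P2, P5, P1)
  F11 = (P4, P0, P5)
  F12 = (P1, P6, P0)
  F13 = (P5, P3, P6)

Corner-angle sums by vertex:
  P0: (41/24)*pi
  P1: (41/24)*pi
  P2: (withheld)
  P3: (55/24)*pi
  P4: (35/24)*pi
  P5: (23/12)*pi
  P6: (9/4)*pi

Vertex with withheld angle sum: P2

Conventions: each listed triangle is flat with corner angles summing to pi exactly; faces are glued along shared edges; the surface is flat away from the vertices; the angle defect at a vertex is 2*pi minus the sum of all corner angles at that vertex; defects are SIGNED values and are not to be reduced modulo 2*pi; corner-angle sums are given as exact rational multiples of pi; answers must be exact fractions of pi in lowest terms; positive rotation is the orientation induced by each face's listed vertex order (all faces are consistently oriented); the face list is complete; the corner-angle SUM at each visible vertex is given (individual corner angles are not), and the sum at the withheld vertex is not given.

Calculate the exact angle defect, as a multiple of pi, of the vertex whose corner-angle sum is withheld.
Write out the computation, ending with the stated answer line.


V = 7, E = 21, F = 14; chi = V - E + F = 0
Gauss-Bonnet: total defect = 2*pi*chi = 0; visible defects sum to (2/3)*pi

Answer: defect(P2) = (-2/3)*pi


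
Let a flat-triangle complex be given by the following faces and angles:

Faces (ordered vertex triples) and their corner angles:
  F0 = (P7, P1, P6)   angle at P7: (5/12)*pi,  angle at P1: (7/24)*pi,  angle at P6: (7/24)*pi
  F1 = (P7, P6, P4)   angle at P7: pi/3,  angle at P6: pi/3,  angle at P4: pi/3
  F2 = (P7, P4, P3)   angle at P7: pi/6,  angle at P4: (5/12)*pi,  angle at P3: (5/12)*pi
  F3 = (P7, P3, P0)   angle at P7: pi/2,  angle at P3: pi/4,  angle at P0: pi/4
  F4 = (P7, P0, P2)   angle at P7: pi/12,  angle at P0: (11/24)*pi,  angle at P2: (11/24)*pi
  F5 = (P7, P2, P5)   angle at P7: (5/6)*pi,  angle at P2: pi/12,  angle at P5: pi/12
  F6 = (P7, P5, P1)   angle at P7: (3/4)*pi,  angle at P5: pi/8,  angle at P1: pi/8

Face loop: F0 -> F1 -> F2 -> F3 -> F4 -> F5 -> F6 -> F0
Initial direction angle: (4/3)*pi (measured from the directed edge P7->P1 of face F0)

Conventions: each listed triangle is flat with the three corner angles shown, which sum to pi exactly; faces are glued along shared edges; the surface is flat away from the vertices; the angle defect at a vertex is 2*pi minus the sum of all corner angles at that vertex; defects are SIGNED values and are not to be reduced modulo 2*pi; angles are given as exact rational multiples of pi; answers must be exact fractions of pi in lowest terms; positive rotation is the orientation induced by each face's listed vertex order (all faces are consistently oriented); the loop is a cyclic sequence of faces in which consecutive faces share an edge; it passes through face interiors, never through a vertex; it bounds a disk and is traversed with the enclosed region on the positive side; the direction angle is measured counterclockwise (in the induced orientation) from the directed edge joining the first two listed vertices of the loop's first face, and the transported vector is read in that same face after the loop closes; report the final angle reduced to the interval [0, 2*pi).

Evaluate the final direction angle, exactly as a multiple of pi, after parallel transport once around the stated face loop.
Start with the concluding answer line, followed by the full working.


Answer: final direction angle = pi/4

enclosed vertex P7: corner angles sum to (37/12)*pi, defect = 2*pi - (37/12)*pi = (-13/12)*pi
by Gauss-Bonnet the loop rotates the vector by the enclosed defect sum (positive orientation, mod 2*pi)
final angle = (4/3)*pi - (13/12)*pi = pi/4 (mod 2*pi)


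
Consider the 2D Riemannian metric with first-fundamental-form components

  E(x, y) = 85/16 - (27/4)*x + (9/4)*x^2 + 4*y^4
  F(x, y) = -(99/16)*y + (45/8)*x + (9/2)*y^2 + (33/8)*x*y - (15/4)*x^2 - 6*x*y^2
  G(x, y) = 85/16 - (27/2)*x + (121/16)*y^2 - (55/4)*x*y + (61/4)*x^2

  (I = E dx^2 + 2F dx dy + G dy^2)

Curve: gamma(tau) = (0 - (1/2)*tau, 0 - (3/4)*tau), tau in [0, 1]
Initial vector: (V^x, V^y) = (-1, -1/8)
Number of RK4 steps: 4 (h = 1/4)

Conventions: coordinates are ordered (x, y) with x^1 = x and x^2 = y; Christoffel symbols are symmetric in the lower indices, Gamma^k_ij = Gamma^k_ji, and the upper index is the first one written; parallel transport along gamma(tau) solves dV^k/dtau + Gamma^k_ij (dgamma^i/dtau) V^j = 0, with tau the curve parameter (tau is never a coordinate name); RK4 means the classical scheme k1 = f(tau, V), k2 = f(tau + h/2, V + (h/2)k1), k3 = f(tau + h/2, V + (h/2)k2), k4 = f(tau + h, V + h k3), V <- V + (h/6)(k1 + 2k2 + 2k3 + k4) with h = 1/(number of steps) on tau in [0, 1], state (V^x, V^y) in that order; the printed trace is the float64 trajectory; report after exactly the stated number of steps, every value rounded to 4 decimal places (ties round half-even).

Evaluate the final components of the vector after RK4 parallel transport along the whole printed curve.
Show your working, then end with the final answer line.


gamma'(tau) = (-1/2, -3/4); f(tau, V)^k = -Gamma^k_ij(gamma(tau)) gamma'^i(tau) V^j; h = 1/4; intermediate values shown to 6 dp
curve data and Christoffel symbols at the stage parameters:
  tau = 0.000000: gamma = (0.000000, 0.000000), gamma' = (-0.500000, -0.750000); Gamma_xxx = -0.635294, Gamma_xxy = 0.000000, Gamma_xyy = 0.105882, Gamma_yxx = 1.058824, Gamma_yxy = -1.270588, Gamma_yyy = 0.000000
  tau = 0.125000: gamma = (-0.062500, -0.093750), gamma' = (-0.500000, -0.750000); Gamma_xxx = -0.658206, Gamma_xxy = 0.054635, Gamma_xyy = -0.050278, Gamma_yxx = 0.942604, Gamma_yxy = -1.140641, Gamma_yyy = -0.042758
  tau = 0.250000: gamma = (-0.125000, -0.187500), gamma' = (-0.500000, -0.750000); Gamma_xxx = -0.683159, Gamma_xxy = 0.105102, Gamma_xyy = -0.204145, Gamma_yxx = 0.848690, Gamma_yxy = -1.035748, Gamma_yyy = -0.058458
  tau = 0.375000: gamma = (-0.187500, -0.281250), gamma' = (-0.500000, -0.750000); Gamma_xxx = -0.710183, Gamma_xxy = 0.146570, Gamma_xyy = -0.357640, Gamma_yxx = 0.780102, Gamma_yxy = -0.951660, Gamma_yyy = -0.048823
  tau = 0.500000: gamma = (-0.250000, -0.375000), gamma' = (-0.500000, -0.750000); Gamma_xxx = -0.740568, Gamma_xxy = 0.175350, Gamma_xyy = -0.513410, Gamma_yxx = 0.737740, Gamma_yxy = -0.883620, Gamma_yyy = -0.014497
  tau = 0.625000: gamma = (-0.312500, -0.468750), gamma' = (-0.500000, -0.750000); Gamma_xxx = -0.776801, Gamma_xxy = 0.188221, Gamma_xyy = -0.674594, Gamma_yxx = 0.721909, Gamma_yxy = -0.826440, Gamma_yyy = 0.044977
  tau = 0.750000: gamma = (-0.375000, -0.562500), gamma' = (-0.500000, -0.750000); Gamma_xxx = -0.822600, Gamma_xxy = 0.181907, Gamma_xyy = -0.844767, Gamma_yxx = 0.733374, Gamma_yxy = -0.774381, Gamma_yyy = 0.131223
  tau = 0.875000: gamma = (-0.437500, -0.656250), gamma' = (-0.500000, -0.750000); Gamma_xxx = -0.883073, Gamma_xxy = 0.152636, Gamma_xyy = -1.028021, Gamma_yxx = 0.774196, Gamma_yxy = -0.720904, Gamma_yyy = 0.247154
  tau = 1.000000: gamma = (-0.500000, -0.750000), gamma' = (-0.500000, -0.750000); Gamma_xxx = -0.965047, Gamma_xxy = 0.095717, Gamma_xyy = -1.229129, Gamma_yxx = 0.848536, Gamma_yxy = -0.658258, Gamma_yyy = 0.397192
step 0: V^x = -1.0000, V^y = -0.1250
step 1: k1 = (0.307721, 0.502941), k2 = (0.277689, 0.406829), k3 = (0.278896, 0.415509), k4 = (0.246557, 0.339756); V <- V + (h/6)(k1 + 2k2 + 2k3 + k4): V^x = -0.9305, V^y = -0.0214
step 2: k1 = (0.246645, 0.339976), k2 = (0.216452, 0.280393), k3 = (0.218829, 0.285431), k4 = (0.194251, 0.234721); V <- V + (h/6)(k1 + 2k2 + 2k3 + k4): V^x = -0.8759, V^y = 0.0497
step 3: k1 = (0.194344, 0.234857), k2 = (0.177967, 0.190439), k3 = (0.180760, 0.193076), k4 = (0.175150, 0.149547); V <- V + (h/6)(k1 + 2k2 + 2k3 + k4): V^x = -0.8306, V^y = 0.0977
step 4: k1 = (0.175282, 0.149610), k2 = (0.183612, 0.103814), k3 = (0.187249, 0.104657), k4 = (0.213656, 0.050545); V <- V + (h/6)(k1 + 2k2 + 2k3 + k4): V^x = -0.7835, V^y = 0.1234

Answer: V^x = -0.7835, V^y = 0.1234


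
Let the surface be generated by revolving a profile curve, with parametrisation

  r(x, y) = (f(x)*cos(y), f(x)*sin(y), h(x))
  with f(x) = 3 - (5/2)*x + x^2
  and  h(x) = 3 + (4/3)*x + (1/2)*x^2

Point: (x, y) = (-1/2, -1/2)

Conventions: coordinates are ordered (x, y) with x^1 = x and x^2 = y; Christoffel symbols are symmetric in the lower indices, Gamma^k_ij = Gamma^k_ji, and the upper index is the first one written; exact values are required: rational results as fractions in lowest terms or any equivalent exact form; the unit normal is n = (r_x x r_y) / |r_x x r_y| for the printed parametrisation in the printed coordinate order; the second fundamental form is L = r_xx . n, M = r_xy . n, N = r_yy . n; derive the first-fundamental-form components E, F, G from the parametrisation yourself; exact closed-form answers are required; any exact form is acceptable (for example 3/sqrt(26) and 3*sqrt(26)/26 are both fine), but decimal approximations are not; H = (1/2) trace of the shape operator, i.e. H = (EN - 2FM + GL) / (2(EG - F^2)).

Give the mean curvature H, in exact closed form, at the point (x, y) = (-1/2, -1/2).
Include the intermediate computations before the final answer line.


f = 9/2, f' = -7/2, f'' = 2, h' = 5/6, h'' = 1
E = 233/18, F = 0, G = 81/4; answer radicand W^2 = 233/18
unnormalised second-form numerators: l = -31/6, m = 0, n = 15/4; L = l/sqrt(233/18), and similarly M = m/sqrt(W^2), N = n/sqrt(W^2)
H = (E*n - 2*F*m + G*l) / (2*(EG - F^2)*sqrt(W^2)); E*n - 2*F*m + G*l = -673/12, EG - F^2 = 2097/8, so H = (-673/6291)/sqrt(233/18)

Answer: H = -673*sqrt(466)/488601


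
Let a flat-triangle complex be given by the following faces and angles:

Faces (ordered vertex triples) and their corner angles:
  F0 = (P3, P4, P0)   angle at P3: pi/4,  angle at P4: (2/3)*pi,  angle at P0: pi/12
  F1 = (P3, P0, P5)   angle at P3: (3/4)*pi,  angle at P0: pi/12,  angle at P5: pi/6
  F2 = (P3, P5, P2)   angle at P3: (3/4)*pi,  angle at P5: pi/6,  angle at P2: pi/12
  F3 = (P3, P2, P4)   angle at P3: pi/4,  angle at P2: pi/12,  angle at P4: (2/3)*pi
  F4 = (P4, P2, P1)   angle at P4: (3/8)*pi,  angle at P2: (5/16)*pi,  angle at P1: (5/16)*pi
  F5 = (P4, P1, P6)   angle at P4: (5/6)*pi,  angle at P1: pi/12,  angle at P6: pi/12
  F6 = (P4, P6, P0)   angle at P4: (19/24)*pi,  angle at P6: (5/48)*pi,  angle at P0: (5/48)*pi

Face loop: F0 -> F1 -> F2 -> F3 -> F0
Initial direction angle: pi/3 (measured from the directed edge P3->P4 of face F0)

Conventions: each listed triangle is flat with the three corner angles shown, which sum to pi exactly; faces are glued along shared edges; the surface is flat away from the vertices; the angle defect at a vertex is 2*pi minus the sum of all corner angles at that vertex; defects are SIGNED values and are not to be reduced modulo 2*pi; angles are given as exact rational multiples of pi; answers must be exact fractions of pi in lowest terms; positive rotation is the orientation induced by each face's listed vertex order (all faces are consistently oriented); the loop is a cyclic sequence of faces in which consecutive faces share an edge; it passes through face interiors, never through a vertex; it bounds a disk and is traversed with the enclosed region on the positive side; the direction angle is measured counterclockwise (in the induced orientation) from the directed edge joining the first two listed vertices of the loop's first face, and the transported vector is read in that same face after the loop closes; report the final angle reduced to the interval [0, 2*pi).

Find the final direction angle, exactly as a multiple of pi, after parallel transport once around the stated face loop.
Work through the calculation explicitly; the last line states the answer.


enclosed vertex P3: corner angles sum to 2*pi, defect = 2*pi - 2*pi = 0
the rotation equals the total enclosed defect, so the final angle is initial + defects (mod 2*pi)
final angle = pi/3 + 0 = pi/3 (mod 2*pi)

Answer: final direction angle = pi/3
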